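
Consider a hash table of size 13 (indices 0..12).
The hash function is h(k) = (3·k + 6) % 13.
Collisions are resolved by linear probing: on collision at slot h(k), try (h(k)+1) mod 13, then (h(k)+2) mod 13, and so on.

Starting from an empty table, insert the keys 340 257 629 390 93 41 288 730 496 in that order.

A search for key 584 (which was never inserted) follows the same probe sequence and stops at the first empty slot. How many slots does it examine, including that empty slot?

Insert 340: h=12, slot 12 empty => index 12.
Insert 257: h=10, slot 10 empty => index 10.
Insert 629: h=8, slot 8 empty => index 8.
Insert 390: h=6, slot 6 empty => index 6.
Insert 93: h=12, slot 12 occupied => index 0.
Insert 41: h=12, slots 12,0 occupied => index 1.
Insert 288: h=12, slots 12,0,1 occupied => index 2.
Insert 730: h=12, slots 12,0,1,2 occupied => index 3.
Insert 496: h=12, slots 12,0,1,2,3 occupied => index 4.
Table: [93, 41, 288, 730, 496, ∅, 390, ∅, 629, ∅, 257, ∅, 340]
Lookup 584: h=3, probe 3,4,5 → slot 5 empty, not found.

3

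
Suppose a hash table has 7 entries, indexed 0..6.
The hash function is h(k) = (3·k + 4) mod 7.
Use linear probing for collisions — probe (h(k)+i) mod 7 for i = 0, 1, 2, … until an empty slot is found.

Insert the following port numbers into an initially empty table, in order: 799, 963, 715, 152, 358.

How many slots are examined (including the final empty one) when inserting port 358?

4

799 hashes to 0; slot 0 is free => place at 0.
963 hashes to 2; slot 2 is free => place at 2.
715 hashes to 0; 0 taken => place at 1.
152 hashes to 5; slot 5 is free => place at 5.
358 hashes to 0; 0,1,2 taken => place at 3.
Table: [799, 715, 963, 358, ∅, 152, ∅]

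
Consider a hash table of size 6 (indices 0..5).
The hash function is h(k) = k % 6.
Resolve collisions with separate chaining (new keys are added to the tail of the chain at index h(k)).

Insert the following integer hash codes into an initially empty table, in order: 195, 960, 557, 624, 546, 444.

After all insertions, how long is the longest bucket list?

Insert 195: h=3, bucket 3 empty -> new chain.
Insert 960: h=0, bucket 0 empty -> new chain.
Insert 557: h=5, bucket 5 empty -> new chain.
Insert 624: h=0, bucket 0 nonempty -> append to chain.
Insert 546: h=0, bucket 0 nonempty -> append to chain.
Insert 444: h=0, bucket 0 nonempty -> append to chain.
Final buckets:
0: 960 -> 624 -> 546 -> 444
1: _
2: _
3: 195
4: _
5: 557

4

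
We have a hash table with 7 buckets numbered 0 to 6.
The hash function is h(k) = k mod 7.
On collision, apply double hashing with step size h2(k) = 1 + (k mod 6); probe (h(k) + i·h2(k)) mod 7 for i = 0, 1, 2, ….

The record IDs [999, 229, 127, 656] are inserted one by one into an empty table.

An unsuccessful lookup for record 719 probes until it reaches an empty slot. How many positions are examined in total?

Insert 999: h=5, slot 5 empty => index 5.
Insert 229: h=5, h2=2, slot 5 occupied => index 0.
Insert 127: h=1, slot 1 empty => index 1.
Insert 656: h=5, h2=3, slots 5,1 occupied => index 4.
Table: [229, 127, ., ., 656, 999, .]
Lookup 719: h=5, h2=6, probe 5,4,3 → slot 3 empty, not found.

3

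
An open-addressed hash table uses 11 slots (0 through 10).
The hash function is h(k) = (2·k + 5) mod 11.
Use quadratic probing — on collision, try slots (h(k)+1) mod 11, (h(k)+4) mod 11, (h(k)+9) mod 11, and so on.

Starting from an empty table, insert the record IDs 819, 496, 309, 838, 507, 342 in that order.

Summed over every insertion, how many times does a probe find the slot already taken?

6

Insert 819: h=4, slot 4 empty => index 4.
Insert 496: h=7, slot 7 empty => index 7.
Insert 309: h=7, slot 7 occupied => index 8.
Insert 838: h=9, slot 9 empty => index 9.
Insert 507: h=7, slots 7,8 occupied => index 0.
Insert 342: h=7, slots 7,8,0 occupied => index 5.
Table: [507, —, —, —, 819, 342, —, 496, 309, 838, —]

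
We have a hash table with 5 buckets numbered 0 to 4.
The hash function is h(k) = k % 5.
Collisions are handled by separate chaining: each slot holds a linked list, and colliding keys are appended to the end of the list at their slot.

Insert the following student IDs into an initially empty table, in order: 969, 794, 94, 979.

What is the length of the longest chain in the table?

4

969 -> bucket 4
794 -> bucket 4 (collision)
94 -> bucket 4 (collision)
979 -> bucket 4 (collision)
Final buckets:
0: _
1: _
2: _
3: _
4: 969 -> 794 -> 94 -> 979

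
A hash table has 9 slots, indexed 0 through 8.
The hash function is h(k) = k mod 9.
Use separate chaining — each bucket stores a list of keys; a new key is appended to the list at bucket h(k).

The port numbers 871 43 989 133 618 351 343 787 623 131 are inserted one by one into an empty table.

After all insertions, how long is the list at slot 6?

1

Insert 871: h=7, bucket 7 empty -> new chain.
Insert 43: h=7, bucket 7 nonempty -> append to chain.
Insert 989: h=8, bucket 8 empty -> new chain.
Insert 133: h=7, bucket 7 nonempty -> append to chain.
Insert 618: h=6, bucket 6 empty -> new chain.
Insert 351: h=0, bucket 0 empty -> new chain.
Insert 343: h=1, bucket 1 empty -> new chain.
Insert 787: h=4, bucket 4 empty -> new chain.
Insert 623: h=2, bucket 2 empty -> new chain.
Insert 131: h=5, bucket 5 empty -> new chain.
Final buckets:
0: 351
1: 343
2: 623
3: —
4: 787
5: 131
6: 618
7: 871 -> 43 -> 133
8: 989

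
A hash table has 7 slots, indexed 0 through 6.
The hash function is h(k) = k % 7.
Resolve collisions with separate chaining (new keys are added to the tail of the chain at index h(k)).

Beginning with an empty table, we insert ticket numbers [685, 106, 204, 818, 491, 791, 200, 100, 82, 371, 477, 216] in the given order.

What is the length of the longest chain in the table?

4

685 → bucket 6
106 → bucket 1
204 → bucket 1 (collision)
818 → bucket 6 (collision)
491 → bucket 1 (collision)
791 → bucket 0
200 → bucket 4
100 → bucket 2
82 → bucket 5
371 → bucket 0 (collision)
477 → bucket 1 (collision)
216 → bucket 6 (collision)
Final buckets:
0: 791 -> 371
1: 106 -> 204 -> 491 -> 477
2: 100
3: .
4: 200
5: 82
6: 685 -> 818 -> 216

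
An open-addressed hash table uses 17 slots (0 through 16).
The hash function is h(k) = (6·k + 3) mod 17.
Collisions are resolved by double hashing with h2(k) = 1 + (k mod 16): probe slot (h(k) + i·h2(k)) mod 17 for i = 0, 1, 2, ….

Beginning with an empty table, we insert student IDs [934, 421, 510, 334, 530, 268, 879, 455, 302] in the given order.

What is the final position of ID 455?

934 hashes to 14; slot 14 is free => place at 14.
421 hashes to 13; slot 13 is free => place at 13.
510 hashes to 3; slot 3 is free => place at 3.
334 hashes to 1; slot 1 is free => place at 1.
530 hashes to 4; slot 4 is free => place at 4.
268 hashes to 13, h2=13; 13 taken => place at 9.
879 hashes to 7; slot 7 is free => place at 7.
455 hashes to 13, h2=8; 13,4 taken => place at 12.
302 hashes to 13, h2=15; 13 taken => place at 11.
Table: [., 334, ., 510, 530, ., ., 879, ., 268, ., 302, 455, 421, 934, ., .]

12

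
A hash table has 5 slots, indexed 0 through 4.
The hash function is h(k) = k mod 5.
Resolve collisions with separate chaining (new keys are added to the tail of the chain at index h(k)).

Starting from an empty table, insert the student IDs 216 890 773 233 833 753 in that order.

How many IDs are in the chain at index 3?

4

216 -> bucket 1
890 -> bucket 0
773 -> bucket 3
233 -> bucket 3 (collision)
833 -> bucket 3 (collision)
753 -> bucket 3 (collision)
Final buckets:
0: 890
1: 216
2: ∅
3: 773 -> 233 -> 833 -> 753
4: ∅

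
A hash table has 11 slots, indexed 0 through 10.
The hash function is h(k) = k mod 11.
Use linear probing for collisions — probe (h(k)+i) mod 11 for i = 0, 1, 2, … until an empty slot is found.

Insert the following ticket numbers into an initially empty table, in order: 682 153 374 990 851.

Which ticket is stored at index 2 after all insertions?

990

Insert 682: h=0, slot 0 empty -> index 0.
Insert 153: h=10, slot 10 empty -> index 10.
Insert 374: h=0, slot 0 occupied -> index 1.
Insert 990: h=0, slots 0,1 occupied -> index 2.
Insert 851: h=4, slot 4 empty -> index 4.
Table: [682, 374, 990, —, 851, —, —, —, —, —, 153]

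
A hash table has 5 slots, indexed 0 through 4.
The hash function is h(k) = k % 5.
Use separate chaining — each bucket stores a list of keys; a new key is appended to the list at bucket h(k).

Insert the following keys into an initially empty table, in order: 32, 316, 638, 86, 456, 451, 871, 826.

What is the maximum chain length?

32 -> bucket 2
316 -> bucket 1
638 -> bucket 3
86 -> bucket 1 (collision)
456 -> bucket 1 (collision)
451 -> bucket 1 (collision)
871 -> bucket 1 (collision)
826 -> bucket 1 (collision)
Final buckets:
0: -
1: 316 -> 86 -> 456 -> 451 -> 871 -> 826
2: 32
3: 638
4: -

6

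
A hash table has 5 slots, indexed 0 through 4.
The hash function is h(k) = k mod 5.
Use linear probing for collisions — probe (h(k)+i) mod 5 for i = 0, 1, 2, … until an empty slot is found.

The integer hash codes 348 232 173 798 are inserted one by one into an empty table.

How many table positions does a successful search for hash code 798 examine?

Insert 348: h=3, slot 3 empty => index 3.
Insert 232: h=2, slot 2 empty => index 2.
Insert 173: h=3, slot 3 occupied => index 4.
Insert 798: h=3, slots 3,4 occupied => index 0.
Table: [798, ∅, 232, 348, 173]
Lookup 798: h=3, probe 3,4,0 → found at 0.

3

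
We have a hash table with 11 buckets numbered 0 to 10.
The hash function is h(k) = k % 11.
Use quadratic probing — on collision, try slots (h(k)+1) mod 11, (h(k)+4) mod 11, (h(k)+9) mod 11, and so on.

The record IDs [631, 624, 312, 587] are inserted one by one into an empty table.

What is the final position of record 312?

Insert 631: h=4, slot 4 empty → index 4.
Insert 624: h=8, slot 8 empty → index 8.
Insert 312: h=4, slot 4 occupied → index 5.
Insert 587: h=4, slots 4,5,8 occupied → index 2.
Table: [_, _, 587, _, 631, 312, _, _, 624, _, _]

5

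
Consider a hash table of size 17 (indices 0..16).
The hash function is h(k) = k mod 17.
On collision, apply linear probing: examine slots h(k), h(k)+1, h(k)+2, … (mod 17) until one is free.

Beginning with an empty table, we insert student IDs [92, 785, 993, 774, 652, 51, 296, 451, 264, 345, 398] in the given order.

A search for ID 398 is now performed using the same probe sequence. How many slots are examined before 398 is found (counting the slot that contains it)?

92 hashes to 7; slot 7 is free -> place at 7.
785 hashes to 3; slot 3 is free -> place at 3.
993 hashes to 7; 7 taken -> place at 8.
774 hashes to 9; slot 9 is free -> place at 9.
652 hashes to 6; slot 6 is free -> place at 6.
51 hashes to 0; slot 0 is free -> place at 0.
296 hashes to 7; 7,8,9 taken -> place at 10.
451 hashes to 9; 9,10 taken -> place at 11.
264 hashes to 9; 9,10,11 taken -> place at 12.
345 hashes to 5; slot 5 is free -> place at 5.
398 hashes to 7; 7,8,9,10,11,12 taken -> place at 13.
Table: [51, —, —, 785, —, 345, 652, 92, 993, 774, 296, 451, 264, 398, —, —, —]
Lookup 398: h=7, probe 7,8,9,10,11,12,13 → found at 13.

7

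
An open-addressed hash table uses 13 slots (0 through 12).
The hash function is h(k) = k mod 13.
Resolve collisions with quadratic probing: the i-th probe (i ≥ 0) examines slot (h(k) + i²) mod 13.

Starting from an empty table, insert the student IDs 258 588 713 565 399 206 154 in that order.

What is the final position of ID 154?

Insert 258: h=11, slot 11 empty → index 11.
Insert 588: h=3, slot 3 empty → index 3.
Insert 713: h=11, slot 11 occupied → index 12.
Insert 565: h=6, slot 6 empty → index 6.
Insert 399: h=9, slot 9 empty → index 9.
Insert 206: h=11, slots 11,12 occupied → index 2.
Insert 154: h=11, slots 11,12,2 occupied → index 7.
Table: [_, _, 206, 588, _, _, 565, 154, _, 399, _, 258, 713]

7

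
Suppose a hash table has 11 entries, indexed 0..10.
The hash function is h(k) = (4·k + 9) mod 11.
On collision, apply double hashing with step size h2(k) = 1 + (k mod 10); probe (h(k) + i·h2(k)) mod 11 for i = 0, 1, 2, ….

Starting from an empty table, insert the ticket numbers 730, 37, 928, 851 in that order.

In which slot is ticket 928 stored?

1

730: h=3 → slot 3
37: h=3, h2=8, probe 3,0 → slot 0
928: h=3, h2=9, probe 3,1 → slot 1
851: h=3, h2=2, probe 3,5 → slot 5
Table: [37, 928, ., 730, ., 851, ., ., ., ., .]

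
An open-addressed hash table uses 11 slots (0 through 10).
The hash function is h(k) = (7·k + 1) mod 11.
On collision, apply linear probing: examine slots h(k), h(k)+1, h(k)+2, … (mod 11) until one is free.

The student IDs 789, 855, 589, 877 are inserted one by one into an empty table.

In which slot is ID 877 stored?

4

789: h=2 → slot 2
855: h=2, probe 2,3 → slot 3
589: h=10 → slot 10
877: h=2, probe 2,3,4 → slot 4
Table: [_, _, 789, 855, 877, _, _, _, _, _, 589]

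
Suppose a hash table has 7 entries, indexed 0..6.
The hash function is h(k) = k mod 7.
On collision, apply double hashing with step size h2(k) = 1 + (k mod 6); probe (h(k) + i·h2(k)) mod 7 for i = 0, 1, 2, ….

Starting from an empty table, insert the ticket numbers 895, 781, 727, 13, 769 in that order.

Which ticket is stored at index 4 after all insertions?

895: h=6 → slot 6
781: h=4 → slot 4
727: h=6, h2=2, probe 6,1 → slot 1
13: h=6, h2=2, probe 6,1,3 → slot 3
769: h=6, h2=2, probe 6,1,3,5 → slot 5
Table: [-, 727, -, 13, 781, 769, 895]

781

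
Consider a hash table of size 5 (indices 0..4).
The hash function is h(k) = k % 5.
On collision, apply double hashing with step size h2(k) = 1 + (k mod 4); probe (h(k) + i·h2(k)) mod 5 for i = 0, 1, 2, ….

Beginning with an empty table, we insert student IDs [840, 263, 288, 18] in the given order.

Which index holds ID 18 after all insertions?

1

840: h=0 -> slot 0
263: h=3 -> slot 3
288: h=3, h2=1, probe 3,4 -> slot 4
18: h=3, h2=3, probe 3,1 -> slot 1
Table: [840, 18, _, 263, 288]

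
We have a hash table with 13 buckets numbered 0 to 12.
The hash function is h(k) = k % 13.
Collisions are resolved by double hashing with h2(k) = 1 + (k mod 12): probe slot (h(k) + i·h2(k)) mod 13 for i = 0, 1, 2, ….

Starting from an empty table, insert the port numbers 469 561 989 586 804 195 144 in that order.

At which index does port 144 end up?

Insert 469: h=1, slot 1 empty => index 1.
Insert 561: h=2, slot 2 empty => index 2.
Insert 989: h=1, h2=6, slot 1 occupied => index 7.
Insert 586: h=1, h2=11, slot 1 occupied => index 12.
Insert 804: h=11, slot 11 empty => index 11.
Insert 195: h=0, slot 0 empty => index 0.
Insert 144: h=1, h2=1, slots 1,2 occupied => index 3.
Table: [195, 469, 561, 144, —, —, —, 989, —, —, —, 804, 586]

3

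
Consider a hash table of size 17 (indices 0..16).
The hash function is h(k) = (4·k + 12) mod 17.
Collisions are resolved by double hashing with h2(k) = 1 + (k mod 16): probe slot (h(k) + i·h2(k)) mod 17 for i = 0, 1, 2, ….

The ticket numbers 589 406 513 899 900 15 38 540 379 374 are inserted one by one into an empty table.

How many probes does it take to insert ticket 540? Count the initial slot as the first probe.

2

589 hashes to 5; slot 5 is free -> place at 5.
406 hashes to 4; slot 4 is free -> place at 4.
513 hashes to 7; slot 7 is free -> place at 7.
899 hashes to 4, h2=4; 4 taken -> place at 8.
900 hashes to 8, h2=5; 8 taken -> place at 13.
15 hashes to 4, h2=16; 4 taken -> place at 3.
38 hashes to 11; slot 11 is free -> place at 11.
540 hashes to 13, h2=13; 13 taken -> place at 9.
379 hashes to 15; slot 15 is free -> place at 15.
374 hashes to 12; slot 12 is free -> place at 12.
Table: [., ., ., 15, 406, 589, ., 513, 899, 540, ., 38, 374, 900, ., 379, .]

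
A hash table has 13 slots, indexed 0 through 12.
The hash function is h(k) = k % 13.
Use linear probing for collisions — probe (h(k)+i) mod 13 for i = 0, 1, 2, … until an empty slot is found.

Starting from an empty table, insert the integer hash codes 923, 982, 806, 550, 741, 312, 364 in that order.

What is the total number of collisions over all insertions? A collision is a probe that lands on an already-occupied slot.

Insert 923: h=0, slot 0 empty => index 0.
Insert 982: h=7, slot 7 empty => index 7.
Insert 806: h=0, slot 0 occupied => index 1.
Insert 550: h=4, slot 4 empty => index 4.
Insert 741: h=0, slots 0,1 occupied => index 2.
Insert 312: h=0, slots 0,1,2 occupied => index 3.
Insert 364: h=0, slots 0,1,2,3,4 occupied => index 5.
Table: [923, 806, 741, 312, 550, 364, —, 982, —, —, —, —, —]

11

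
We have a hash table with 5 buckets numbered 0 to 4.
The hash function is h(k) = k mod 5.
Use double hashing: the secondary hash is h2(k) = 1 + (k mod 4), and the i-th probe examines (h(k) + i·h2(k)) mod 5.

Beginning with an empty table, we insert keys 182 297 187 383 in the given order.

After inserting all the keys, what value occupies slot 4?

297

182 hashes to 2; slot 2 is free => place at 2.
297 hashes to 2, h2=2; 2 taken => place at 4.
187 hashes to 2, h2=4; 2 taken => place at 1.
383 hashes to 3; slot 3 is free => place at 3.
Table: [., 187, 182, 383, 297]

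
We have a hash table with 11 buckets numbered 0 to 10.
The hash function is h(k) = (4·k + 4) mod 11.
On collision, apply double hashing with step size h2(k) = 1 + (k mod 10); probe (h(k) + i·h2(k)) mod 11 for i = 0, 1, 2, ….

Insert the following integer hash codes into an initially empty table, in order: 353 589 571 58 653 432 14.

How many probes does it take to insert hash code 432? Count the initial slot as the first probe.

4

353 hashes to 8; slot 8 is free => place at 8.
589 hashes to 6; slot 6 is free => place at 6.
571 hashes to 0; slot 0 is free => place at 0.
58 hashes to 5; slot 5 is free => place at 5.
653 hashes to 9; slot 9 is free => place at 9.
432 hashes to 5, h2=3; 5,8,0 taken => place at 3.
14 hashes to 5, h2=5; 5 taken => place at 10.
Table: [571, -, -, 432, -, 58, 589, -, 353, 653, 14]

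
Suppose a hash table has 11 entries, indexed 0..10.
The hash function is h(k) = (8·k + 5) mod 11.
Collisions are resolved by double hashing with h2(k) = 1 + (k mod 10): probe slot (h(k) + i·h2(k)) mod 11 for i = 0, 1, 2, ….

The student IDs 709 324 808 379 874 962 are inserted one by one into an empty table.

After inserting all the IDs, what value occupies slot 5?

709: h=1 => slot 1
324: h=1, h2=5, probe 1,6 => slot 6
808: h=1, h2=9, probe 1,10 => slot 10
379: h=1, h2=10, probe 1,0 => slot 0
874: h=1, h2=5, probe 1,6,0,5 => slot 5
962: h=1, h2=3, probe 1,4 => slot 4
Table: [379, 709, ., ., 962, 874, 324, ., ., ., 808]

874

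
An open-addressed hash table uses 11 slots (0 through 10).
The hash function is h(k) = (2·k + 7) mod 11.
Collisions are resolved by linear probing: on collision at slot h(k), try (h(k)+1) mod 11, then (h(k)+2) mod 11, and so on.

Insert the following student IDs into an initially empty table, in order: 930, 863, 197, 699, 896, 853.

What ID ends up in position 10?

853

930: h=8 -> slot 8
863: h=6 -> slot 6
197: h=5 -> slot 5
699: h=8, probe 8,9 -> slot 9
896: h=6, probe 6,7 -> slot 7
853: h=8, probe 8,9,10 -> slot 10
Table: [∅, ∅, ∅, ∅, ∅, 197, 863, 896, 930, 699, 853]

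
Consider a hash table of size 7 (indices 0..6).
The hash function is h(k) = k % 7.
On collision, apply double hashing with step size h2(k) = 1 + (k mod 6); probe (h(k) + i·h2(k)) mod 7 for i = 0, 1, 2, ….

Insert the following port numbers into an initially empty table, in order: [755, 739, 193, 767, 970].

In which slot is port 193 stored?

Insert 755: h=6, slot 6 empty => index 6.
Insert 739: h=4, slot 4 empty => index 4.
Insert 193: h=4, h2=2, slots 4,6 occupied => index 1.
Insert 767: h=4, h2=6, slot 4 occupied => index 3.
Insert 970: h=4, h2=5, slot 4 occupied => index 2.
Table: [_, 193, 970, 767, 739, _, 755]

1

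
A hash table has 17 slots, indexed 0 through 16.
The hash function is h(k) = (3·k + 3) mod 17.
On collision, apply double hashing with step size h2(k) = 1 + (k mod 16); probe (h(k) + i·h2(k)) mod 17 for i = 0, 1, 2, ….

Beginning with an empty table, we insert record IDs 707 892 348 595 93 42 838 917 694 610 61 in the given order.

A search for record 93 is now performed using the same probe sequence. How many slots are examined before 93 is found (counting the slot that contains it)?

2

707 hashes to 16; slot 16 is free -> place at 16.
892 hashes to 10; slot 10 is free -> place at 10.
348 hashes to 10, h2=13; 10 taken -> place at 6.
595 hashes to 3; slot 3 is free -> place at 3.
93 hashes to 10, h2=14; 10 taken -> place at 7.
42 hashes to 10, h2=11; 10 taken -> place at 4.
838 hashes to 1; slot 1 is free -> place at 1.
917 hashes to 0; slot 0 is free -> place at 0.
694 hashes to 11; slot 11 is free -> place at 11.
610 hashes to 14; slot 14 is free -> place at 14.
61 hashes to 16, h2=14; 16 taken -> place at 13.
Table: [917, 838, _, 595, 42, _, 348, 93, _, _, 892, 694, _, 61, 610, _, 707]
Lookup 93: h=10, h2=14, probe 10,7 → found at 7.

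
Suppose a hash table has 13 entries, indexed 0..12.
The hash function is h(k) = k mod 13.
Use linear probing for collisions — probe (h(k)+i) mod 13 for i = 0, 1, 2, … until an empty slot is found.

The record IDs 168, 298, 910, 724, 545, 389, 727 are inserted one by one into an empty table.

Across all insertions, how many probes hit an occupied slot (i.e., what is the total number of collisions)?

168: h=12 → slot 12
298: h=12, probe 12,0 → slot 0
910: h=0, probe 0,1 → slot 1
724: h=9 → slot 9
545: h=12, probe 12,0,1,2 → slot 2
389: h=12, probe 12,0,1,2,3 → slot 3
727: h=12, probe 12,0,1,2,3,4 → slot 4
Table: [298, 910, 545, 389, 727, ., ., ., ., 724, ., ., 168]

14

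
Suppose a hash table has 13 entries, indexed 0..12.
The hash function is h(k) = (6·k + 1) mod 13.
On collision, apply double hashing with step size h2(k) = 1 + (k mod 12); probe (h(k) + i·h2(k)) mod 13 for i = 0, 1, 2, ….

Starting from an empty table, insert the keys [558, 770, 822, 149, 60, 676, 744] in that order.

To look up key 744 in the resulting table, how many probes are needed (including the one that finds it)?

2

558: h=8 → slot 8
770: h=6 → slot 6
822: h=6, h2=7, probe 6,0 → slot 0
149: h=11 → slot 11
60: h=10 → slot 10
676: h=1 → slot 1
744: h=6, h2=1, probe 6,7 → slot 7
Table: [822, 676, _, _, _, _, 770, 744, 558, _, 60, 149, _]
Lookup 744: h=6, h2=1, probe 6,7 → found at 7.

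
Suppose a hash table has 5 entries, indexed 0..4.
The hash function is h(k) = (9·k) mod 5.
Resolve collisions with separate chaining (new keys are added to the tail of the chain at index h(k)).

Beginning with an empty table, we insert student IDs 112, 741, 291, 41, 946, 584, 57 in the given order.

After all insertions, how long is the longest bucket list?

112 → bucket 3
741 → bucket 4
291 → bucket 4 (collision)
41 → bucket 4 (collision)
946 → bucket 4 (collision)
584 → bucket 1
57 → bucket 3 (collision)
Final buckets:
0: -
1: 584
2: -
3: 112 -> 57
4: 741 -> 291 -> 41 -> 946

4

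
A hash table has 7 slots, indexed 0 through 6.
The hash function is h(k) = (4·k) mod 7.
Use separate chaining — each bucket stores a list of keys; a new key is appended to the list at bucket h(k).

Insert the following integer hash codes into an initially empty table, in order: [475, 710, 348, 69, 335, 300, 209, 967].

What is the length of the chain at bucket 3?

475 -> bucket 3
710 -> bucket 5
348 -> bucket 6
69 -> bucket 3 (collision)
335 -> bucket 3 (collision)
300 -> bucket 3 (collision)
209 -> bucket 3 (collision)
967 -> bucket 4
Final buckets:
0: ∅
1: ∅
2: ∅
3: 475 -> 69 -> 335 -> 300 -> 209
4: 967
5: 710
6: 348

5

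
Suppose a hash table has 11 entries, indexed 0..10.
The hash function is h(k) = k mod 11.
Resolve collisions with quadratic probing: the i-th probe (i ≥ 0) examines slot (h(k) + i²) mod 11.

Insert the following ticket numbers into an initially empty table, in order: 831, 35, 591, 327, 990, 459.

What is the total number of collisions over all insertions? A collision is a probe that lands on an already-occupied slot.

3

831 hashes to 6; slot 6 is free => place at 6.
35 hashes to 2; slot 2 is free => place at 2.
591 hashes to 8; slot 8 is free => place at 8.
327 hashes to 8; 8 taken => place at 9.
990 hashes to 0; slot 0 is free => place at 0.
459 hashes to 8; 8,9 taken => place at 1.
Table: [990, 459, 35, ., ., ., 831, ., 591, 327, .]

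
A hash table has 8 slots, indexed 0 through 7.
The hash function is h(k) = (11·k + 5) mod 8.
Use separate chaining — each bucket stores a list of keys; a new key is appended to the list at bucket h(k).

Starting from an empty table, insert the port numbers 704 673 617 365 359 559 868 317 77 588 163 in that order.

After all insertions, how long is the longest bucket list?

Insert 704: h=5, bucket 5 empty → new chain.
Insert 673: h=0, bucket 0 empty → new chain.
Insert 617: h=0, bucket 0 nonempty → append to chain.
Insert 365: h=4, bucket 4 empty → new chain.
Insert 359: h=2, bucket 2 empty → new chain.
Insert 559: h=2, bucket 2 nonempty → append to chain.
Insert 868: h=1, bucket 1 empty → new chain.
Insert 317: h=4, bucket 4 nonempty → append to chain.
Insert 77: h=4, bucket 4 nonempty → append to chain.
Insert 588: h=1, bucket 1 nonempty → append to chain.
Insert 163: h=6, bucket 6 empty → new chain.
Final buckets:
0: 673 -> 617
1: 868 -> 588
2: 359 -> 559
3: -
4: 365 -> 317 -> 77
5: 704
6: 163
7: -

3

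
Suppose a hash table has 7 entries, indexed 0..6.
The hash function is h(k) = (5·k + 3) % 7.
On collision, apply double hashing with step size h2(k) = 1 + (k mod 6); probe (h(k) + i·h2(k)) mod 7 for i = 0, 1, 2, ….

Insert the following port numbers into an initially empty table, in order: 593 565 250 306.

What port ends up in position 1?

Insert 593: h=0, slot 0 empty => index 0.
Insert 565: h=0, h2=2, slot 0 occupied => index 2.
Insert 250: h=0, h2=5, slot 0 occupied => index 5.
Insert 306: h=0, h2=1, slot 0 occupied => index 1.
Table: [593, 306, 565, _, _, 250, _]

306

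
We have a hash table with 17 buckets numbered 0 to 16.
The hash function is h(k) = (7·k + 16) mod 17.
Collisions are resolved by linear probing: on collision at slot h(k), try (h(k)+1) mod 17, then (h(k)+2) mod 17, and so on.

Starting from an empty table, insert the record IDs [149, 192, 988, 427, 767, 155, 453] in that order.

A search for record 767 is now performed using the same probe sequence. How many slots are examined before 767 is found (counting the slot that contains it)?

149 hashes to 5; slot 5 is free -> place at 5.
192 hashes to 0; slot 0 is free -> place at 0.
988 hashes to 13; slot 13 is free -> place at 13.
427 hashes to 13; 13 taken -> place at 14.
767 hashes to 13; 13,14 taken -> place at 15.
155 hashes to 13; 13,14,15 taken -> place at 16.
453 hashes to 8; slot 8 is free -> place at 8.
Table: [192, ∅, ∅, ∅, ∅, 149, ∅, ∅, 453, ∅, ∅, ∅, ∅, 988, 427, 767, 155]
Lookup 767: h=13, probe 13,14,15 → found at 15.

3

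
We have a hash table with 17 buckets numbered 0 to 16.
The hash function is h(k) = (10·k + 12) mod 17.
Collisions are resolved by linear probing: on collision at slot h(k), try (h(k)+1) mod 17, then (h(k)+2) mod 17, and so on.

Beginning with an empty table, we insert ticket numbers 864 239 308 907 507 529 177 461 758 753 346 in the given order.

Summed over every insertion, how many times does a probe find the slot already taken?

864: h=16 => slot 16
239: h=5 => slot 5
308: h=15 => slot 15
907: h=4 => slot 4
507: h=16, probe 16,0 => slot 0
529: h=15, probe 15,16,0,1 => slot 1
177: h=14 => slot 14
461: h=15, probe 15,16,0,1,2 => slot 2
758: h=10 => slot 10
753: h=11 => slot 11
346: h=4, probe 4,5,6 => slot 6
Table: [507, 529, 461, -, 907, 239, 346, -, -, -, 758, 753, -, -, 177, 308, 864]

10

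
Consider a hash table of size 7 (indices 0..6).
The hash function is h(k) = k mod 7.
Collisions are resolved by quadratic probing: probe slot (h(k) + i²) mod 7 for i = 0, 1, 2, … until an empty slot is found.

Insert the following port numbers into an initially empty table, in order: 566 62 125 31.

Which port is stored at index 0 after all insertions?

Insert 566: h=6, slot 6 empty => index 6.
Insert 62: h=6, slot 6 occupied => index 0.
Insert 125: h=6, slots 6,0 occupied => index 3.
Insert 31: h=3, slot 3 occupied => index 4.
Table: [62, ., ., 125, 31, ., 566]

62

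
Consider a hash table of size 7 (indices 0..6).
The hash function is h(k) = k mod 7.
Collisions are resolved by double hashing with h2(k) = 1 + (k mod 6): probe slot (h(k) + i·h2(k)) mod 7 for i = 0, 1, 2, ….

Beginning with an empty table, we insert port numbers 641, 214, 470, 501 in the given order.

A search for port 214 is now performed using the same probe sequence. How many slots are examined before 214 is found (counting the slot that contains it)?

2

Insert 641: h=4, slot 4 empty -> index 4.
Insert 214: h=4, h2=5, slot 4 occupied -> index 2.
Insert 470: h=1, slot 1 empty -> index 1.
Insert 501: h=4, h2=4, slots 4,1 occupied -> index 5.
Table: [_, 470, 214, _, 641, 501, _]
Lookup 214: h=4, h2=5, probe 4,2 → found at 2.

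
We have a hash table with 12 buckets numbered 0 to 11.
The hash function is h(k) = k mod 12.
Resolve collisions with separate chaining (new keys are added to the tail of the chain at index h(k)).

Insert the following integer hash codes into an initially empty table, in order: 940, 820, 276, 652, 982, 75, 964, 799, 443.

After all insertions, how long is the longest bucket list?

Insert 940: h=4, bucket 4 empty -> new chain.
Insert 820: h=4, bucket 4 nonempty -> append to chain.
Insert 276: h=0, bucket 0 empty -> new chain.
Insert 652: h=4, bucket 4 nonempty -> append to chain.
Insert 982: h=10, bucket 10 empty -> new chain.
Insert 75: h=3, bucket 3 empty -> new chain.
Insert 964: h=4, bucket 4 nonempty -> append to chain.
Insert 799: h=7, bucket 7 empty -> new chain.
Insert 443: h=11, bucket 11 empty -> new chain.
Final buckets:
0: 276
1: .
2: .
3: 75
4: 940 -> 820 -> 652 -> 964
5: .
6: .
7: 799
8: .
9: .
10: 982
11: 443

4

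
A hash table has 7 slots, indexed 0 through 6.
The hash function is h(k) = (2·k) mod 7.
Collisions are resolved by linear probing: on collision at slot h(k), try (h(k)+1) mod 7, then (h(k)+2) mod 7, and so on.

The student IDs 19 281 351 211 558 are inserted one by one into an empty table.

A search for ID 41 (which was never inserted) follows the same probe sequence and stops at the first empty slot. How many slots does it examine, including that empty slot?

3

19: h=3 => slot 3
281: h=2 => slot 2
351: h=2, probe 2,3,4 => slot 4
211: h=2, probe 2,3,4,5 => slot 5
558: h=3, probe 3,4,5,6 => slot 6
Table: [-, -, 281, 19, 351, 211, 558]
Lookup 41: h=5, probe 5,6,0 → slot 0 empty, not found.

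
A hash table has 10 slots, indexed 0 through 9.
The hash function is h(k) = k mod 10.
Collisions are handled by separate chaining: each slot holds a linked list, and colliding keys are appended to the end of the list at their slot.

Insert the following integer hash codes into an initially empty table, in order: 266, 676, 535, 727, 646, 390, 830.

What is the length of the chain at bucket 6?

3

266 -> bucket 6
676 -> bucket 6 (collision)
535 -> bucket 5
727 -> bucket 7
646 -> bucket 6 (collision)
390 -> bucket 0
830 -> bucket 0 (collision)
Final buckets:
0: 390 -> 830
1: ∅
2: ∅
3: ∅
4: ∅
5: 535
6: 266 -> 676 -> 646
7: 727
8: ∅
9: ∅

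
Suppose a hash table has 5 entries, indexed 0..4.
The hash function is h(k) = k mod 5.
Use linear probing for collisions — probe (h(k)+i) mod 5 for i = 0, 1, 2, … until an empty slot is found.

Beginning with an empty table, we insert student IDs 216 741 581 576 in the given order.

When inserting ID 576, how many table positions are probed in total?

4

Insert 216: h=1, slot 1 empty => index 1.
Insert 741: h=1, slot 1 occupied => index 2.
Insert 581: h=1, slots 1,2 occupied => index 3.
Insert 576: h=1, slots 1,2,3 occupied => index 4.
Table: [., 216, 741, 581, 576]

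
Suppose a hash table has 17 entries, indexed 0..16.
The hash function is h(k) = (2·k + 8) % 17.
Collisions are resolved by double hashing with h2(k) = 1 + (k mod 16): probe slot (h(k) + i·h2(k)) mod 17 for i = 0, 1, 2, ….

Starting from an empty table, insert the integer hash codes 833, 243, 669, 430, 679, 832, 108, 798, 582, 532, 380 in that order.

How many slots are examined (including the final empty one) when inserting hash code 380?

833: h=8 → slot 8
243: h=1 → slot 1
669: h=3 → slot 3
430: h=1, h2=15, probe 1,16 → slot 16
679: h=6 → slot 6
832: h=6, h2=1, probe 6,7 → slot 7
108: h=3, h2=13, probe 3,16,12 → slot 12
798: h=6, h2=15, probe 6,4 → slot 4
582: h=16, h2=7, probe 16,6,13 → slot 13
532: h=1, h2=5, probe 1,6,11 → slot 11
380: h=3, h2=13, probe 3,16,12,8,4,0 → slot 0
Table: [380, 243, _, 669, 798, _, 679, 832, 833, _, _, 532, 108, 582, _, _, 430]

6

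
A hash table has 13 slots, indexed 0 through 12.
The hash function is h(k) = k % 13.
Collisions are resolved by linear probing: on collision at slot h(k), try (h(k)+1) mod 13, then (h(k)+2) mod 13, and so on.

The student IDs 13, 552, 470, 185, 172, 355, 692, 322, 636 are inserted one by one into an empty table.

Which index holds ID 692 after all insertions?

7

Insert 13: h=0, slot 0 empty -> index 0.
Insert 552: h=6, slot 6 empty -> index 6.
Insert 470: h=2, slot 2 empty -> index 2.
Insert 185: h=3, slot 3 empty -> index 3.
Insert 172: h=3, slot 3 occupied -> index 4.
Insert 355: h=4, slot 4 occupied -> index 5.
Insert 692: h=3, slots 3,4,5,6 occupied -> index 7.
Insert 322: h=10, slot 10 empty -> index 10.
Insert 636: h=12, slot 12 empty -> index 12.
Table: [13, ∅, 470, 185, 172, 355, 552, 692, ∅, ∅, 322, ∅, 636]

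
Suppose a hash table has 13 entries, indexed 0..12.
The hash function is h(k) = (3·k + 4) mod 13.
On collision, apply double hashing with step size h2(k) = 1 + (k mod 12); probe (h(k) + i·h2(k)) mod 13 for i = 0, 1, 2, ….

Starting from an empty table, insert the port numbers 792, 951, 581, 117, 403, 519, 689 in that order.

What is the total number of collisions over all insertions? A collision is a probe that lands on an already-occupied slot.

5

792: h=1 => slot 1
951: h=10 => slot 10
581: h=5 => slot 5
117: h=4 => slot 4
403: h=4, h2=8, probe 4,12 => slot 12
519: h=1, h2=4, probe 1,5,9 => slot 9
689: h=4, h2=6, probe 4,10,3 => slot 3
Table: [-, 792, -, 689, 117, 581, -, -, -, 519, 951, -, 403]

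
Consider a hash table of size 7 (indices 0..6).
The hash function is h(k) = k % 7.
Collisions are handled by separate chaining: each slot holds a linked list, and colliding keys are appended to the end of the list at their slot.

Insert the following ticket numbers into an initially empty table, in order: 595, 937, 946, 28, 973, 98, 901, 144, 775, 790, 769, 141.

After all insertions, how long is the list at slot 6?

595 -> bucket 0
937 -> bucket 6
946 -> bucket 1
28 -> bucket 0 (collision)
973 -> bucket 0 (collision)
98 -> bucket 0 (collision)
901 -> bucket 5
144 -> bucket 4
775 -> bucket 5 (collision)
790 -> bucket 6 (collision)
769 -> bucket 6 (collision)
141 -> bucket 1 (collision)
Final buckets:
0: 595 -> 28 -> 973 -> 98
1: 946 -> 141
2: .
3: .
4: 144
5: 901 -> 775
6: 937 -> 790 -> 769

3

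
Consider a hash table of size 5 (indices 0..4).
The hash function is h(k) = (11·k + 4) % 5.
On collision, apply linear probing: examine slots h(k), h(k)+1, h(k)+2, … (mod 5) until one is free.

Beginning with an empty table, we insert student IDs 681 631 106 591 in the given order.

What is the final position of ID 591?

681 hashes to 0; slot 0 is free → place at 0.
631 hashes to 0; 0 taken → place at 1.
106 hashes to 0; 0,1 taken → place at 2.
591 hashes to 0; 0,1,2 taken → place at 3.
Table: [681, 631, 106, 591, —]

3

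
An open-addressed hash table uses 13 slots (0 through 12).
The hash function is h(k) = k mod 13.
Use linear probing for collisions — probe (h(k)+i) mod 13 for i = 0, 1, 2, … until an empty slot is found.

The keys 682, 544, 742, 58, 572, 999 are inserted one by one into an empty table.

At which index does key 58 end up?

7

Insert 682: h=6, slot 6 empty → index 6.
Insert 544: h=11, slot 11 empty → index 11.
Insert 742: h=1, slot 1 empty → index 1.
Insert 58: h=6, slot 6 occupied → index 7.
Insert 572: h=0, slot 0 empty → index 0.
Insert 999: h=11, slot 11 occupied → index 12.
Table: [572, 742, _, _, _, _, 682, 58, _, _, _, 544, 999]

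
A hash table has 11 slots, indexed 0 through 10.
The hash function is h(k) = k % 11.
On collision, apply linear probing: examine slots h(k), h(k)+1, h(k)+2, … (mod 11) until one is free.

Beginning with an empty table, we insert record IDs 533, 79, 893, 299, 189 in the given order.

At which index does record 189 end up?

533: h=5 => slot 5
79: h=2 => slot 2
893: h=2, probe 2,3 => slot 3
299: h=2, probe 2,3,4 => slot 4
189: h=2, probe 2,3,4,5,6 => slot 6
Table: [∅, ∅, 79, 893, 299, 533, 189, ∅, ∅, ∅, ∅]

6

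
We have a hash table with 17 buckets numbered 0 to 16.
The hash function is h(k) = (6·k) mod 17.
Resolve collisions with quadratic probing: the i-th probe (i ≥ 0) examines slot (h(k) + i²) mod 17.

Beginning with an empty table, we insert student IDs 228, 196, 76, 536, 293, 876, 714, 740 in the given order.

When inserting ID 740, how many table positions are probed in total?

5

Insert 228: h=8, slot 8 empty → index 8.
Insert 196: h=3, slot 3 empty → index 3.
Insert 76: h=14, slot 14 empty → index 14.
Insert 536: h=3, slot 3 occupied → index 4.
Insert 293: h=7, slot 7 empty → index 7.
Insert 876: h=3, slots 3,4,7 occupied → index 12.
Insert 714: h=0, slot 0 empty → index 0.
Insert 740: h=3, slots 3,4,7,12 occupied → index 2.
Table: [714, —, 740, 196, 536, —, —, 293, 228, —, —, —, 876, —, 76, —, —]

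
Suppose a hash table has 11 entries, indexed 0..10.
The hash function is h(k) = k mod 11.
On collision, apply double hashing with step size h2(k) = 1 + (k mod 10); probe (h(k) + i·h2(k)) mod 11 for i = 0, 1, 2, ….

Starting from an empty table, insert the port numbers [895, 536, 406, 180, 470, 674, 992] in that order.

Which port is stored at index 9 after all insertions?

895 hashes to 4; slot 4 is free -> place at 4.
536 hashes to 8; slot 8 is free -> place at 8.
406 hashes to 10; slot 10 is free -> place at 10.
180 hashes to 4, h2=1; 4 taken -> place at 5.
470 hashes to 8, h2=1; 8 taken -> place at 9.
674 hashes to 3; slot 3 is free -> place at 3.
992 hashes to 2; slot 2 is free -> place at 2.
Table: [_, _, 992, 674, 895, 180, _, _, 536, 470, 406]

470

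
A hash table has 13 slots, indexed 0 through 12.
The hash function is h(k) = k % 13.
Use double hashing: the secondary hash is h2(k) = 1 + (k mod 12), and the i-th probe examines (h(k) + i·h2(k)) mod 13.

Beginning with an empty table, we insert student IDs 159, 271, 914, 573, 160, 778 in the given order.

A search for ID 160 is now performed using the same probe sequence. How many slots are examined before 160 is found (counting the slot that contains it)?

2

159: h=3 → slot 3
271: h=11 → slot 11
914: h=4 → slot 4
573: h=1 → slot 1
160: h=4, h2=5, probe 4,9 → slot 9
778: h=11, h2=11, probe 11,9,7 → slot 7
Table: [_, 573, _, 159, 914, _, _, 778, _, 160, _, 271, _]
Lookup 160: h=4, h2=5, probe 4,9 → found at 9.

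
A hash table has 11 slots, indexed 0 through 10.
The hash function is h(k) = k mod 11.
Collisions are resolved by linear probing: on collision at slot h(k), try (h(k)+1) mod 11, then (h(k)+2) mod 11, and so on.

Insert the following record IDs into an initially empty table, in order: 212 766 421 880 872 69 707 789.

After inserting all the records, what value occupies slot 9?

789

212: h=3 -> slot 3
766: h=7 -> slot 7
421: h=3, probe 3,4 -> slot 4
880: h=0 -> slot 0
872: h=3, probe 3,4,5 -> slot 5
69: h=3, probe 3,4,5,6 -> slot 6
707: h=3, probe 3,4,5,6,7,8 -> slot 8
789: h=8, probe 8,9 -> slot 9
Table: [880, ., ., 212, 421, 872, 69, 766, 707, 789, .]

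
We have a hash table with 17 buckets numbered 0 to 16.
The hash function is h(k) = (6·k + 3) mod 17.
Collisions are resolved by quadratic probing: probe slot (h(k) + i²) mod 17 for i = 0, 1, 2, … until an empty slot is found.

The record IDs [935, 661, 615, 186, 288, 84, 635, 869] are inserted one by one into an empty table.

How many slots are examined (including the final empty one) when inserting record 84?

Insert 935: h=3, slot 3 empty => index 3.
Insert 661: h=8, slot 8 empty => index 8.
Insert 615: h=4, slot 4 empty => index 4.
Insert 186: h=14, slot 14 empty => index 14.
Insert 288: h=14, slot 14 occupied => index 15.
Insert 84: h=14, slots 14,15 occupied => index 1.
Insert 635: h=5, slot 5 empty => index 5.
Insert 869: h=15, slot 15 occupied => index 16.
Table: [∅, 84, ∅, 935, 615, 635, ∅, ∅, 661, ∅, ∅, ∅, ∅, ∅, 186, 288, 869]

3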